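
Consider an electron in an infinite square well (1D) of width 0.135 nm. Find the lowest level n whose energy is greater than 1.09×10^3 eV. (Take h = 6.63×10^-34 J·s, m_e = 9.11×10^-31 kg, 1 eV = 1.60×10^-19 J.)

n = 8

E_1 = h²/(8m_eL²) = 3.309×10^-18 J = 20.68 eV.
Need n² > 1.09×10^3/20.68 = 52.71, i.e. n > 7.260.
The smallest integer satisfying this is n = 8.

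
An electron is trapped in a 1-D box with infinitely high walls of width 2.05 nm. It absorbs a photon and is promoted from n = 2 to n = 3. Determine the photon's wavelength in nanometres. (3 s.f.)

λ = 2.77×10^3 nm

E_1 = h²/(8m_eL²) = 1.434×10^-20 J, so ΔE = (3² − 2²)E_1 = 7.170×10^-20 J.
λ = hc/ΔE = (6.626×10^-34·2.998×10^8)/7.170×10^-20 = 2.77×10^-6 m = 2.77×10^3 nm.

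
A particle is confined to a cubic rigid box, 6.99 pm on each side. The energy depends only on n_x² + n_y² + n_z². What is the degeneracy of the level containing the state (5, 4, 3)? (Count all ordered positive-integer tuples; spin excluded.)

The level has n_x² + n_y² + n_z² = 50. The ordered positive-integer solutions are (3, 4, 5), (3, 5, 4), (4, 3, 5), (4, 5, 3), (5, 3, 4), (5, 4, 3).
That gives 6 states.

degeneracy = 6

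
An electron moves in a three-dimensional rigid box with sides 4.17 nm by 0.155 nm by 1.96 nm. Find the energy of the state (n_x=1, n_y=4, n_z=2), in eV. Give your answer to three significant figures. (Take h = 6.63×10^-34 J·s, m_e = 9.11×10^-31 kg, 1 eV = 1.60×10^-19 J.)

E = 251 eV

For a 3D rectangular well E = (h²/8m_e)·Σ n_i²/L_i² = (6.63×10^-34)²/(8·9.11×10^-31) · [1²/(4.17 nm)² + 4²/(0.155 nm)² + 2²/(1.96 nm)²].
Evaluating gives E = 4.023×10^-17 J = 251 eV.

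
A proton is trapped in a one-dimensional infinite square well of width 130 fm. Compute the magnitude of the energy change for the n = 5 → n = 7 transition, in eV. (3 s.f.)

E_1 = h²/(8m_pL²) = 1.941×10^-15 J.
|ΔE| = |5² − 7²|·E_1 = 24·1.941×10^-15 J = 4.658×10^-14 J = 2.91×10^5 eV.

|ΔE| = 2.91×10^5 eV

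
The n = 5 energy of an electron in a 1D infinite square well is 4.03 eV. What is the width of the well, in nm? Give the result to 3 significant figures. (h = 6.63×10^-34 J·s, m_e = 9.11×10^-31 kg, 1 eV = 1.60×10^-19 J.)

From E_n = n²h²/(8m_eL²), L = n·h/√(8m_eE_n).
E_5 = 4.03 eV = 6.448×10^-19 J, so L = 5·6.63×10^-34/√(8·9.11×10^-31·6.448×10^-19) = 1.53×10^-9 m = 1.53 nm.

L = 1.53 nm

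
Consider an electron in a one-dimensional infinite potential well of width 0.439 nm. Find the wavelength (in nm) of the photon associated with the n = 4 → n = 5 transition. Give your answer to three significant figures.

E_1 = h²/(8m_eL²) = 3.126×10^-19 J, so ΔE = (5² − 4²)E_1 = 2.813×10^-18 J.
λ = hc/ΔE = (6.626×10^-34·2.998×10^8)/2.813×10^-18 = 7.06×10^-8 m = 70.6 nm.

λ = 70.6 nm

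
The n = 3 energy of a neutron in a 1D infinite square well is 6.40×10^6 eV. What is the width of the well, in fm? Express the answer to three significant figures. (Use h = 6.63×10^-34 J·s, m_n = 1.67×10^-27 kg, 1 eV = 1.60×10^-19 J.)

L = 17.0 fm

From E_n = n²h²/(8m_nL²), L = n·h/√(8m_nE_n).
E_3 = 6.40×10^6 eV = 1.024×10^-12 J, so L = 3·6.63×10^-34/√(8·1.67×10^-27·1.024×10^-12) = 1.70×10^-14 m = 17.0 fm.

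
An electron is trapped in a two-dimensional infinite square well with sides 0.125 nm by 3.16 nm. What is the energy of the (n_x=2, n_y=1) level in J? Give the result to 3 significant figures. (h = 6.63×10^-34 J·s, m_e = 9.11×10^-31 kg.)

For a 2D rectangular well E = (h²/8m_e)·Σ n_i²/L_i² = (6.63×10^-34)²/(8·9.11×10^-31) · [2²/(0.125 nm)² + 1²/(3.16 nm)²].
Evaluating gives E = 1.54×10^-17 J.

E = 1.54×10^-17 J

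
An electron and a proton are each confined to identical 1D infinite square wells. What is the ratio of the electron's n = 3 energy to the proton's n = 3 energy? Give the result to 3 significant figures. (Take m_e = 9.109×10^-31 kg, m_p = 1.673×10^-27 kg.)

1.84×10^3

E_n ∝ 1/m at fixed n and L, so the ratio is m_p/m_e = 1.673×10^-27/9.109×10^-31 = 1.84×10^3.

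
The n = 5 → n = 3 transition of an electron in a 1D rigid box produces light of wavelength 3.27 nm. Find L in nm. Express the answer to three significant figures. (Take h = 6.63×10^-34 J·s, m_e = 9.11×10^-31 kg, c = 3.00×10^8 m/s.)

The photon carries ΔE = hc/λ = 6.63×10^-34·3.00×10^8/3.27×10^-9 m = 6.083×10^-17 J.
Since ΔE = (5² − 3²)E_1, E_1 = 3.802×10^-18 J, and L = h/√(8m_eE_1) = 1.26×10^-10 m = 0.126 nm.

L = 0.126 nm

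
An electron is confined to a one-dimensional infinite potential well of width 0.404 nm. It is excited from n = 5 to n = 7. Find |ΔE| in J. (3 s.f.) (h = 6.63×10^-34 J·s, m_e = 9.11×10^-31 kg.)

E_1 = h²/(8m_eL²) = 3.695×10^-19 J.
|ΔE| = |5² − 7²|·E_1 = 24·3.695×10^-19 J = 8.87×10^-18 J.

|ΔE| = 8.87×10^-18 J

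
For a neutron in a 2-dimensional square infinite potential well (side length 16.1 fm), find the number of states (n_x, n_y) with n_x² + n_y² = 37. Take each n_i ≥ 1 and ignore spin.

degeneracy = 2

The level has n_x² + n_y² = 37. The ordered positive-integer solutions are (1, 6), (6, 1).
That gives 2 states.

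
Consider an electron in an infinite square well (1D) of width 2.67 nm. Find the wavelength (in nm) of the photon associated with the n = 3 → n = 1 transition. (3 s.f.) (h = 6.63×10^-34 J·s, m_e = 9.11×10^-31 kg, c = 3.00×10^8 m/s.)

E_1 = h²/(8m_eL²) = 8.461×10^-21 J, so ΔE = (3² − 1²)E_1 = 6.769×10^-20 J.
λ = hc/ΔE = (6.63×10^-34·3.00×10^8)/6.769×10^-20 = 2.94×10^-6 m = 2.94×10^3 nm.

λ = 2.94×10^3 nm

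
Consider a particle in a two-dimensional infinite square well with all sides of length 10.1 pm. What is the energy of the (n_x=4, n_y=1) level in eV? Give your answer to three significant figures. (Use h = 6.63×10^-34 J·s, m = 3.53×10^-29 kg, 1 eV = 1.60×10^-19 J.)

E = 1.62×10^3 eV

For a 2D rectangular well E = (h²/8m)·Σ n_i²/L_i² = (6.63×10^-34)²/(8·3.53×10^-29) · [4²/(10.1 pm)² + 1²/(10.1 pm)²].
Evaluating gives E = 2.594×10^-16 J = 1.62×10^3 eV.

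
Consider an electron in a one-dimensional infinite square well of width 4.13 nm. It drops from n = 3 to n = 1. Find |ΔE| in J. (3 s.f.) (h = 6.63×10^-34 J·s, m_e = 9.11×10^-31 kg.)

|ΔE| = 2.83×10^-20 J

E_1 = h²/(8m_eL²) = 3.536×10^-21 J.
|ΔE| = |3² − 1²|·E_1 = 8·3.536×10^-21 J = 2.83×10^-20 J.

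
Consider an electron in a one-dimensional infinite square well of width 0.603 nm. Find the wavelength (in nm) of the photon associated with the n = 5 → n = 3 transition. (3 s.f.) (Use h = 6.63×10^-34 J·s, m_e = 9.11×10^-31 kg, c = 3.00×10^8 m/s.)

λ = 74.9 nm

E_1 = h²/(8m_eL²) = 1.659×10^-19 J, so ΔE = (5² − 3²)E_1 = 2.654×10^-18 J.
λ = hc/ΔE = (6.63×10^-34·3.00×10^8)/2.654×10^-18 = 7.49×10^-8 m = 74.9 nm.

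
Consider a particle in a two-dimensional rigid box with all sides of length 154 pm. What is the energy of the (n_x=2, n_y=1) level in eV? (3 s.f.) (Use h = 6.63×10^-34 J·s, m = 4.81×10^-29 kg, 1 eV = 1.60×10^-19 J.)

For a 2D rectangular well E = (h²/8m)·Σ n_i²/L_i² = (6.63×10^-34)²/(8·4.81×10^-29) · [2²/(154 pm)² + 1²/(154 pm)²].
Evaluating gives E = 2.408×10^-19 J = 1.51 eV.

E = 1.51 eV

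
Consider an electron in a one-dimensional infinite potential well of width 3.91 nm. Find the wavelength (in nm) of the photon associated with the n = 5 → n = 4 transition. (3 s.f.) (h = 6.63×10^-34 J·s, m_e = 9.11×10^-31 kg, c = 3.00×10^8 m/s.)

E_1 = h²/(8m_eL²) = 3.945×10^-21 J, so ΔE = (5² − 4²)E_1 = 3.551×10^-20 J.
λ = hc/ΔE = (6.63×10^-34·3.00×10^8)/3.551×10^-20 = 5.60×10^-6 m = 5.60×10^3 nm.

λ = 5.60×10^3 nm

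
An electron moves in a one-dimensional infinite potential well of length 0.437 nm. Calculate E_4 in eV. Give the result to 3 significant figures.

For an infinite well E_n = n²h²/(8m_eL²), so E_1 = h²/(8m_eL²) = (6.626×10^-34)²/(8·9.109×10^-31·(4.37×10^-10 m)²) = 3.155×10^-19 J.
Then E_4 = 4²·E_1 = 16·3.155×10^-19 J = 5.048×10^-18 J.
Converting, E_4 = 5.048×10^-18 J / (1.602×10^-19 J/eV) = 31.5 eV.

E_4 = 31.5 eV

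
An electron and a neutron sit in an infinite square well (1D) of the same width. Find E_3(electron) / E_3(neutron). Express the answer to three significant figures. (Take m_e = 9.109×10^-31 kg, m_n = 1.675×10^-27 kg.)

1.84×10^3

E_n ∝ 1/m at fixed n and L, so the ratio is m_n/m_e = 1.675×10^-27/9.109×10^-31 = 1.84×10^3.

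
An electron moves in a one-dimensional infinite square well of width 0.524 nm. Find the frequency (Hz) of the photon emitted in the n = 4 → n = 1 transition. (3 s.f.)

E_1 = h²/(8m_eL²) = 2.194×10^-19 J and ΔE = (4² − 1²)E_1 = 3.291×10^-18 J.
f = ΔE/h = 3.291×10^-18/6.626×10^-34 = 4.97×10^15 Hz.

f = 4.97×10^15 Hz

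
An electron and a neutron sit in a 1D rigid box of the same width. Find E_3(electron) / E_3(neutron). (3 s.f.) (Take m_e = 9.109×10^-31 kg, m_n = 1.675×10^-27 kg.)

1.84×10^3

E_n ∝ 1/m at fixed n and L, so the ratio is m_n/m_e = 1.675×10^-27/9.109×10^-31 = 1.84×10^3.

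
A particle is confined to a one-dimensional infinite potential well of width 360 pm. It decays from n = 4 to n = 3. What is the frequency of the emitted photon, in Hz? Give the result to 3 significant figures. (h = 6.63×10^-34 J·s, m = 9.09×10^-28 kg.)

E_1 = h²/(8mL²) = 4.664×10^-22 J and ΔE = (4² − 3²)E_1 = 3.265×10^-21 J.
f = ΔE/h = 3.265×10^-21/6.63×10^-34 = 4.92×10^12 Hz.

f = 4.92×10^12 Hz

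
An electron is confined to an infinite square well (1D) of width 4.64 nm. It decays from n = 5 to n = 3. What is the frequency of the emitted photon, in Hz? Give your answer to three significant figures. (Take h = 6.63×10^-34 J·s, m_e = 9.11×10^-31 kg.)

E_1 = h²/(8m_eL²) = 2.801×10^-21 J and ΔE = (5² − 3²)E_1 = 4.482×10^-20 J.
f = ΔE/h = 4.482×10^-20/6.63×10^-34 = 6.76×10^13 Hz.

f = 6.76×10^13 Hz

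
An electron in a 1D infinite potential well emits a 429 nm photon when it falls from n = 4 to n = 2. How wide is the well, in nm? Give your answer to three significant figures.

The photon carries ΔE = hc/λ = 6.626×10^-34·2.998×10^8/4.29×10^-7 m = 4.630×10^-19 J.
Since ΔE = (4² − 2²)E_1, E_1 = 3.858×10^-20 J, and L = h/√(8m_eE_1) = 1.25×10^-9 m = 1.25 nm.

L = 1.25 nm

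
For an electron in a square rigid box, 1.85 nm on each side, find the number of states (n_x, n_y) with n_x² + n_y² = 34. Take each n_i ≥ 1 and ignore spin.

degeneracy = 2

The level has n_x² + n_y² = 34. The ordered positive-integer solutions are (3, 5), (5, 3).
That gives 2 states.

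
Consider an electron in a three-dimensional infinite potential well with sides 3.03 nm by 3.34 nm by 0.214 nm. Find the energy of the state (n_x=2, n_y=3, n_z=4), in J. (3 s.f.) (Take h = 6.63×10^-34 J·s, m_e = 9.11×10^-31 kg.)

E = 2.11×10^-17 J

For a 3D rectangular well E = (h²/8m_e)·Σ n_i²/L_i² = (6.63×10^-34)²/(8·9.11×10^-31) · [2²/(3.03 nm)² + 3²/(3.34 nm)² + 4²/(0.214 nm)²].
Evaluating gives E = 2.11×10^-17 J.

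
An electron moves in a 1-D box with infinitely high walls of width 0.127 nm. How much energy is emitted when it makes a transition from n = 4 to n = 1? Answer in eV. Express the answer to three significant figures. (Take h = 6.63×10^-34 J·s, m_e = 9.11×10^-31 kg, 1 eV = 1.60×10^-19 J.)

|ΔE| = 351 eV

E_1 = h²/(8m_eL²) = 3.739×10^-18 J.
|ΔE| = |4² − 1²|·E_1 = 15·3.739×10^-18 J = 5.609×10^-17 J = 351 eV.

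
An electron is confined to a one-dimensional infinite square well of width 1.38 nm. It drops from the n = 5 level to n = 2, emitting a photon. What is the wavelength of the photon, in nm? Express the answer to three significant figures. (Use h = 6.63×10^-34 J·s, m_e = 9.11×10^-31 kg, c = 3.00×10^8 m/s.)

λ = 299 nm

E_1 = h²/(8m_eL²) = 3.167×10^-20 J, so ΔE = (5² − 2²)E_1 = 6.651×10^-19 J.
λ = hc/ΔE = (6.63×10^-34·3.00×10^8)/6.651×10^-19 = 2.99×10^-7 m = 299 nm.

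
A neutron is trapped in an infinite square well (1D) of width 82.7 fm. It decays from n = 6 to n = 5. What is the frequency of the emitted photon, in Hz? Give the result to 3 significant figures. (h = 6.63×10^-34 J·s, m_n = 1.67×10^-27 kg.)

f = 7.98×10^19 Hz

E_1 = h²/(8m_nL²) = 4.811×10^-15 J and ΔE = (6² − 5²)E_1 = 5.292×10^-14 J.
f = ΔE/h = 5.292×10^-14/6.63×10^-34 = 7.98×10^19 Hz.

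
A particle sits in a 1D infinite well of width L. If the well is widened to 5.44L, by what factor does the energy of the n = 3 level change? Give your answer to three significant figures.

0.0338

E_n ∝ 1/L², so the energy scales by 1/5.44² = 0.0338.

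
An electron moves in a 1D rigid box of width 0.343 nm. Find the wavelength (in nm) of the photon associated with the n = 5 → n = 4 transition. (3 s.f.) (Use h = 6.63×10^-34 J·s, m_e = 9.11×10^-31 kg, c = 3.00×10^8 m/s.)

λ = 43.1 nm

E_1 = h²/(8m_eL²) = 5.127×10^-19 J, so ΔE = (5² − 4²)E_1 = 4.614×10^-18 J.
λ = hc/ΔE = (6.63×10^-34·3.00×10^8)/4.614×10^-18 = 4.31×10^-8 m = 43.1 nm.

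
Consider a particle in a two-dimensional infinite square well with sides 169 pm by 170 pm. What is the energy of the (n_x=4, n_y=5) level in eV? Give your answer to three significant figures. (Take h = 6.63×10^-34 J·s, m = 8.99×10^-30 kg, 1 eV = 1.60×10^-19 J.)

E = 54.4 eV

For a 2D rectangular well E = (h²/8m)·Σ n_i²/L_i² = (6.63×10^-34)²/(8·8.99×10^-30) · [4²/(169 pm)² + 5²/(170 pm)²].
Evaluating gives E = 8.711×10^-18 J = 54.4 eV.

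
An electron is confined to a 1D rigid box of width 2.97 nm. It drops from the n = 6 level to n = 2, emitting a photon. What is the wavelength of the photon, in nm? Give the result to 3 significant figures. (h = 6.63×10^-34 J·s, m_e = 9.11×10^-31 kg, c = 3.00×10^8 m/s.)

λ = 909 nm

E_1 = h²/(8m_eL²) = 6.838×10^-21 J, so ΔE = (6² − 2²)E_1 = 2.188×10^-19 J.
λ = hc/ΔE = (6.63×10^-34·3.00×10^8)/2.188×10^-19 = 9.09×10^-7 m = 909 nm.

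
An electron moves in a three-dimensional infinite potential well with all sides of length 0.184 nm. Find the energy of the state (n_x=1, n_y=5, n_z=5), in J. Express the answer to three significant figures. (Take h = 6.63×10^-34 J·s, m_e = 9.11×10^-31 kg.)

E = 9.09×10^-17 J

For a 3D rectangular well E = (h²/8m_e)·Σ n_i²/L_i² = (6.63×10^-34)²/(8·9.11×10^-31) · [1²/(0.184 nm)² + 5²/(0.184 nm)² + 5²/(0.184 nm)²].
Evaluating gives E = 9.09×10^-17 J.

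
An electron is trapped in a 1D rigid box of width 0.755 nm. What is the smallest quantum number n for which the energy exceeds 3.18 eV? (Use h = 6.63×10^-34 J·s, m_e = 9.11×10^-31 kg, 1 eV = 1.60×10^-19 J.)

E_1 = h²/(8m_eL²) = 1.058×10^-19 J = 0.6613 eV.
Need n² > 3.18/0.6613 = 4.809, i.e. n > 2.193.
The smallest integer satisfying this is n = 3.

n = 3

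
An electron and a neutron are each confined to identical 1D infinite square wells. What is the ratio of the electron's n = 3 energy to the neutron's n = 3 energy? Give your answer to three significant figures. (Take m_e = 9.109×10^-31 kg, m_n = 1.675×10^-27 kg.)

E_n ∝ 1/m at fixed n and L, so the ratio is m_n/m_e = 1.675×10^-27/9.109×10^-31 = 1.84×10^3.

1.84×10^3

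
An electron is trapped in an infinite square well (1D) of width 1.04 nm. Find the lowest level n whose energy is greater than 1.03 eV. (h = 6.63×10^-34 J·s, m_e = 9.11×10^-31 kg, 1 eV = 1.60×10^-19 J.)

E_1 = h²/(8m_eL²) = 5.576×10^-20 J = 0.3485 eV.
Need n² > 1.03/0.3485 = 2.956, i.e. n > 1.719.
The smallest integer satisfying this is n = 2.

n = 2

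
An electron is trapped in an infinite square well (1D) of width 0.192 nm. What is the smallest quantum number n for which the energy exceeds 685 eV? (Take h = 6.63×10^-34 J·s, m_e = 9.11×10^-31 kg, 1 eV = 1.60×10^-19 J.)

n = 9

E_1 = h²/(8m_eL²) = 1.636×10^-18 J = 10.23 eV.
Need n² > 685/10.23 = 66.96, i.e. n > 8.183.
The smallest integer satisfying this is n = 9.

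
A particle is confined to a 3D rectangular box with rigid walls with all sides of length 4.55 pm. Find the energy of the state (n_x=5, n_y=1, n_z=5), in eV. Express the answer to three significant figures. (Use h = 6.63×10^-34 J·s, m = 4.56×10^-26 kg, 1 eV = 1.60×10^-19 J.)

For a 3D rectangular well E = (h²/8m)·Σ n_i²/L_i² = (6.63×10^-34)²/(8·4.56×10^-26) · [5²/(4.55 pm)² + 1²/(4.55 pm)² + 5²/(4.55 pm)²].
Evaluating gives E = 2.968×10^-18 J = 18.6 eV.

E = 18.6 eV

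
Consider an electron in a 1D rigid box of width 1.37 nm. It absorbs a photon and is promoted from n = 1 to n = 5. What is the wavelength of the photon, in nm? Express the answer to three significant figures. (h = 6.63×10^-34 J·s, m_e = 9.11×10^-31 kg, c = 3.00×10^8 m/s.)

λ = 258 nm

E_1 = h²/(8m_eL²) = 3.213×10^-20 J, so ΔE = (5² − 1²)E_1 = 7.711×10^-19 J.
λ = hc/ΔE = (6.63×10^-34·3.00×10^8)/7.711×10^-19 = 2.58×10^-7 m = 258 nm.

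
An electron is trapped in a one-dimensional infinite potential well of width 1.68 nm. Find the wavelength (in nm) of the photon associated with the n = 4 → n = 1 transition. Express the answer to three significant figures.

E_1 = h²/(8m_eL²) = 2.135×10^-20 J, so ΔE = (4² − 1²)E_1 = 3.202×10^-19 J.
λ = hc/ΔE = (6.626×10^-34·2.998×10^8)/3.202×10^-19 = 6.20×10^-7 m = 620 nm.

λ = 620 nm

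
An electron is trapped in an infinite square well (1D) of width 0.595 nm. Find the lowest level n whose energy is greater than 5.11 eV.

n = 3

E_1 = h²/(8m_eL²) = 1.702×10^-19 J = 1.062 eV.
Need n² > 5.11/1.062 = 4.812, i.e. n > 2.194.
The smallest integer satisfying this is n = 3.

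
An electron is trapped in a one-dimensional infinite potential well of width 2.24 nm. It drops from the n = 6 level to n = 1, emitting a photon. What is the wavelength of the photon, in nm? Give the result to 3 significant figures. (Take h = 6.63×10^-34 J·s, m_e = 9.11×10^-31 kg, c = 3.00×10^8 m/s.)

E_1 = h²/(8m_eL²) = 1.202×10^-20 J, so ΔE = (6² − 1²)E_1 = 4.207×10^-19 J.
λ = hc/ΔE = (6.63×10^-34·3.00×10^8)/4.207×10^-19 = 4.73×10^-7 m = 473 nm.

λ = 473 nm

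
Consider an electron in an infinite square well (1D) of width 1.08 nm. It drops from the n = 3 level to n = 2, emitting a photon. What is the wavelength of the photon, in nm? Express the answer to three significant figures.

E_1 = h²/(8m_eL²) = 5.165×10^-20 J, so ΔE = (3² − 2²)E_1 = 2.583×10^-19 J.
λ = hc/ΔE = (6.626×10^-34·2.998×10^8)/2.583×10^-19 = 7.69×10^-7 m = 769 nm.

λ = 769 nm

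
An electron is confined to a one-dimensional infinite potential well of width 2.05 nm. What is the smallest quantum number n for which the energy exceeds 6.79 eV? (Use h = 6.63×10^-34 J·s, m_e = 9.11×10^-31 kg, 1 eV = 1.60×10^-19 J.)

E_1 = h²/(8m_eL²) = 1.435×10^-20 J = 0.08969 eV.
Need n² > 6.79/0.08969 = 75.71, i.e. n > 8.701.
The smallest integer satisfying this is n = 9.

n = 9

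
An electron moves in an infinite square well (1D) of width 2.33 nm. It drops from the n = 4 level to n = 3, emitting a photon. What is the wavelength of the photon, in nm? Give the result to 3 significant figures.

E_1 = h²/(8m_eL²) = 1.110×10^-20 J, so ΔE = (4² − 3²)E_1 = 7.770×10^-20 J.
λ = hc/ΔE = (6.626×10^-34·2.998×10^8)/7.770×10^-20 = 2.56×10^-6 m = 2.56×10^3 nm.

λ = 2.56×10^3 nm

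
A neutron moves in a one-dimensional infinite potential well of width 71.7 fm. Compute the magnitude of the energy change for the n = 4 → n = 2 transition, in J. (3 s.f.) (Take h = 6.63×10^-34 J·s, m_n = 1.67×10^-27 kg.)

|ΔE| = 7.68×10^-14 J

E_1 = h²/(8m_nL²) = 6.400×10^-15 J.
|ΔE| = |4² − 2²|·E_1 = 12·6.400×10^-15 J = 7.68×10^-14 J.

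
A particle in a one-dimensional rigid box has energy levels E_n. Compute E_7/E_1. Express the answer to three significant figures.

49.0

E_n ∝ n², so E_7/E_1 = 7²/1² = 49/1 = 49.0.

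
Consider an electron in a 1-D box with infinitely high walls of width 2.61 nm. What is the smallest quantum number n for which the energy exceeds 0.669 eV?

n = 4

E_1 = h²/(8m_eL²) = 8.844×10^-21 J = 0.05521 eV.
Need n² > 0.669/0.05521 = 12.12, i.e. n > 3.481.
The smallest integer satisfying this is n = 4.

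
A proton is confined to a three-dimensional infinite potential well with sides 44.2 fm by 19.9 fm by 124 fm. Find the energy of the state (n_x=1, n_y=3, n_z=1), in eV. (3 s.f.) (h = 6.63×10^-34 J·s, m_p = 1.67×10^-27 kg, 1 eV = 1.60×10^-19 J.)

For a 3D rectangular well E = (h²/8m_p)·Σ n_i²/L_i² = (6.63×10^-34)²/(8·1.67×10^-27) · [1²/(44.2 fm)² + 3²/(19.9 fm)² + 1²/(124 fm)²].
Evaluating gives E = 7.667×10^-13 J = 4.79×10^6 eV.

E = 4.79×10^6 eV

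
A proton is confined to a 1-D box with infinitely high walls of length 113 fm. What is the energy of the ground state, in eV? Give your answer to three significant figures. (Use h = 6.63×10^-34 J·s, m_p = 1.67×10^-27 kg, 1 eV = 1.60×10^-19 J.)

E_1 = 1.61×10^4 eV

For an infinite well E_n = n²h²/(8m_pL²), so E_1 = h²/(8m_pL²) = (6.63×10^-34)²/(8·1.67×10^-27·(1.13×10^-13 m)²) = 2.577×10^-15 J.
Converting, E_1 = 2.577×10^-15 J / (1.60×10^-19 J/eV) = 1.61×10^4 eV.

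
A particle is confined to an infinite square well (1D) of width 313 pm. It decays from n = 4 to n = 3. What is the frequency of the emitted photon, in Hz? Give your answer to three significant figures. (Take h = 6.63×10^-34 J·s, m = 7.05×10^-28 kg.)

E_1 = h²/(8mL²) = 7.955×10^-22 J and ΔE = (4² − 3²)E_1 = 5.568×10^-21 J.
f = ΔE/h = 5.568×10^-21/6.63×10^-34 = 8.40×10^12 Hz.

f = 8.40×10^12 Hz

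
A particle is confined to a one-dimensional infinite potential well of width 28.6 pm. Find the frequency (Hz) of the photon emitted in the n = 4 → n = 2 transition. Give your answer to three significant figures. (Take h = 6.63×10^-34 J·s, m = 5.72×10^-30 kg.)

E_1 = h²/(8mL²) = 1.174×10^-17 J and ΔE = (4² − 2²)E_1 = 1.409×10^-16 J.
f = ΔE/h = 1.409×10^-16/6.63×10^-34 = 2.13×10^17 Hz.

f = 2.13×10^17 Hz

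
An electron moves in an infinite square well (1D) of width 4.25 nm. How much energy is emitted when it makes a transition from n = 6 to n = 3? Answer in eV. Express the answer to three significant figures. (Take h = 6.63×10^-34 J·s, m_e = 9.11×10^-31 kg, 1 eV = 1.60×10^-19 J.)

E_1 = h²/(8m_eL²) = 3.339×10^-21 J.
|ΔE| = |6² − 3²|·E_1 = 27·3.339×10^-21 J = 9.015×10^-20 J = 0.563 eV.

|ΔE| = 0.563 eV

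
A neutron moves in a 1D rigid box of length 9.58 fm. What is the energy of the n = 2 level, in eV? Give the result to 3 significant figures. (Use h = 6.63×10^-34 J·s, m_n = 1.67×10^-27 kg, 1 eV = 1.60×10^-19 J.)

For an infinite well E_n = n²h²/(8m_nL²), so E_1 = h²/(8m_nL²) = (6.63×10^-34)²/(8·1.67×10^-27·(9.58×10^-15 m)²) = 3.585×10^-13 J.
Then E_2 = 2²·E_1 = 4·3.585×10^-13 J = 1.434×10^-12 J.
Converting, E_2 = 1.434×10^-12 J / (1.60×10^-19 J/eV) = 8.96×10^6 eV.

E_2 = 8.96×10^6 eV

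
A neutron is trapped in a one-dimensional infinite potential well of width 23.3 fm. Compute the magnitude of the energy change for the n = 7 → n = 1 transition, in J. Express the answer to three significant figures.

|ΔE| = 2.90×10^-12 J

E_1 = h²/(8m_nL²) = 6.035×10^-14 J.
|ΔE| = |7² − 1²|·E_1 = 48·6.035×10^-14 J = 2.90×10^-12 J.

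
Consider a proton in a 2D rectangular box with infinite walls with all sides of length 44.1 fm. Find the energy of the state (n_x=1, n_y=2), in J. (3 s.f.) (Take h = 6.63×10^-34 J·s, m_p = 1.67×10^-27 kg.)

E = 8.46×10^-14 J

For a 2D rectangular well E = (h²/8m_p)·Σ n_i²/L_i² = (6.63×10^-34)²/(8·1.67×10^-27) · [1²/(44.1 fm)² + 2²/(44.1 fm)²].
Evaluating gives E = 8.46×10^-14 J.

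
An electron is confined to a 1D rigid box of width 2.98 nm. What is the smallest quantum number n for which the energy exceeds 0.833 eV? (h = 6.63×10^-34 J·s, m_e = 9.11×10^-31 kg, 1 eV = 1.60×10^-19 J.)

E_1 = h²/(8m_eL²) = 6.792×10^-21 J = 0.04245 eV.
Need n² > 0.833/0.04245 = 19.62, i.e. n > 4.429.
The smallest integer satisfying this is n = 5.

n = 5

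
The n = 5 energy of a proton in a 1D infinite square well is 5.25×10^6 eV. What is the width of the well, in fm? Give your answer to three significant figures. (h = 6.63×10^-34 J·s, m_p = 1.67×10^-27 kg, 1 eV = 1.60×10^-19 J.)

From E_n = n²h²/(8m_pL²), L = n·h/√(8m_pE_n).
E_5 = 5.25×10^6 eV = 8.400×10^-13 J, so L = 5·6.63×10^-34/√(8·1.67×10^-27·8.400×10^-13) = 3.13×10^-14 m = 31.3 fm.

L = 31.3 fm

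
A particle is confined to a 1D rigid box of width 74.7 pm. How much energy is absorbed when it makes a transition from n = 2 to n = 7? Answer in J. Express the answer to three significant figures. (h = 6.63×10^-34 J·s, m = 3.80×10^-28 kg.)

|ΔE| = 1.17×10^-18 J

E_1 = h²/(8mL²) = 2.591×10^-20 J.
|ΔE| = |2² − 7²|·E_1 = 45·2.591×10^-20 J = 1.17×10^-18 J.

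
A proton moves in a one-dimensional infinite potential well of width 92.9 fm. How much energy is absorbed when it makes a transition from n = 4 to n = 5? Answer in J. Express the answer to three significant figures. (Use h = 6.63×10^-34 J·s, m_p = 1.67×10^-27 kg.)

E_1 = h²/(8m_pL²) = 3.812×10^-15 J.
|ΔE| = |4² − 5²|·E_1 = 9·3.812×10^-15 J = 3.43×10^-14 J.

|ΔE| = 3.43×10^-14 J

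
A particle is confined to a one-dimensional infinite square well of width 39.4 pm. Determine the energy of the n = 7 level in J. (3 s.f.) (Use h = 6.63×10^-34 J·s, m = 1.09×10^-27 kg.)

For an infinite well E_n = n²h²/(8mL²), so E_1 = h²/(8mL²) = (6.63×10^-34)²/(8·1.09×10^-27·(3.94×10^-11 m)²) = 3.247×10^-20 J.
Then E_7 = 7²·E_1 = 49·3.247×10^-20 J = 1.59×10^-18 J.

E_7 = 1.59×10^-18 J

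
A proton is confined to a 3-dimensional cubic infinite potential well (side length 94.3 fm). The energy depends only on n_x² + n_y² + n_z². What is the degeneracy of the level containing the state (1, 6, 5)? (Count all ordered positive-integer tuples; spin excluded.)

degeneracy = 12

The level has n_x² + n_y² + n_z² = 62. The ordered positive-integer solutions are (1, 5, 6), (1, 6, 5), (2, 3, 7), (2, 7, 3), (3, 2, 7), (3, 7, 2), (5, 1, 6), (5, 6, 1), (6, 1, 5), (6, 5, 1), (7, 2, 3), (7, 3, 2).
That gives 12 states.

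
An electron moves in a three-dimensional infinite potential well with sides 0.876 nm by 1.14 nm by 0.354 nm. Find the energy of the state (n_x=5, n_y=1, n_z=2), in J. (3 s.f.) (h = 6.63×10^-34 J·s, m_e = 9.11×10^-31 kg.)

E = 3.94×10^-18 J

For a 3D rectangular well E = (h²/8m_e)·Σ n_i²/L_i² = (6.63×10^-34)²/(8·9.11×10^-31) · [5²/(0.876 nm)² + 1²/(1.14 nm)² + 2²/(0.354 nm)²].
Evaluating gives E = 3.94×10^-18 J.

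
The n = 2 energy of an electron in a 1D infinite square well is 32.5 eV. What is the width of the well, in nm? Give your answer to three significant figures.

From E_n = n²h²/(8m_eL²), L = n·h/√(8m_eE_n).
E_2 = 32.5 eV = 5.206×10^-18 J, so L = 2·6.626×10^-34/√(8·9.109×10^-31·5.206×10^-18) = 2.15×10^-10 m = 0.215 nm.

L = 0.215 nm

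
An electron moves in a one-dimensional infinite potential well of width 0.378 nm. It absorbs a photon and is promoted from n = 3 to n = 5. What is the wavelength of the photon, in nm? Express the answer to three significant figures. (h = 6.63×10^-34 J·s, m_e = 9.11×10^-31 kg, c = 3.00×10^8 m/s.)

λ = 29.4 nm

E_1 = h²/(8m_eL²) = 4.221×10^-19 J, so ΔE = (5² − 3²)E_1 = 6.754×10^-18 J.
λ = hc/ΔE = (6.63×10^-34·3.00×10^8)/6.754×10^-18 = 2.94×10^-8 m = 29.4 nm.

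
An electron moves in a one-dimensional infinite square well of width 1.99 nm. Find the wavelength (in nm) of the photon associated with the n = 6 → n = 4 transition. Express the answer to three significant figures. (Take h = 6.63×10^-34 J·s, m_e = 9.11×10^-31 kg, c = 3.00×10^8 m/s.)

E_1 = h²/(8m_eL²) = 1.523×10^-20 J, so ΔE = (6² − 4²)E_1 = 3.046×10^-19 J.
λ = hc/ΔE = (6.63×10^-34·3.00×10^8)/3.046×10^-19 = 6.53×10^-7 m = 653 nm.

λ = 653 nm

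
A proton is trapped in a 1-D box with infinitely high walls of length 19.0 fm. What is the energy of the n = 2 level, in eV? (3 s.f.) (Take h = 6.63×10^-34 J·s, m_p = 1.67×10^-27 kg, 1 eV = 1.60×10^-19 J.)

E_2 = 2.28×10^6 eV

For an infinite well E_n = n²h²/(8m_pL²), so E_1 = h²/(8m_pL²) = (6.63×10^-34)²/(8·1.67×10^-27·(1.90×10^-14 m)²) = 9.114×10^-14 J.
Then E_2 = 2²·E_1 = 4·9.114×10^-14 J = 3.646×10^-13 J.
Converting, E_2 = 3.646×10^-13 J / (1.60×10^-19 J/eV) = 2.28×10^6 eV.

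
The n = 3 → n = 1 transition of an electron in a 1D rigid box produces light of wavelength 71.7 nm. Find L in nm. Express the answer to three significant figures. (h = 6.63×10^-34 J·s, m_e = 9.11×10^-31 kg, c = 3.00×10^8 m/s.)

L = 0.417 nm

The photon carries ΔE = hc/λ = 6.63×10^-34·3.00×10^8/7.17×10^-8 m = 2.774×10^-18 J.
Since ΔE = (3² − 1²)E_1, E_1 = 3.468×10^-19 J, and L = h/√(8m_eE_1) = 4.17×10^-10 m = 0.417 nm.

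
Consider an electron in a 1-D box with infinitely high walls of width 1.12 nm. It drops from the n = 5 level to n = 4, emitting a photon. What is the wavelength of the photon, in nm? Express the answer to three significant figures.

E_1 = h²/(8m_eL²) = 4.803×10^-20 J, so ΔE = (5² − 4²)E_1 = 4.323×10^-19 J.
λ = hc/ΔE = (6.626×10^-34·2.998×10^8)/4.323×10^-19 = 4.60×10^-7 m = 460 nm.

λ = 460 nm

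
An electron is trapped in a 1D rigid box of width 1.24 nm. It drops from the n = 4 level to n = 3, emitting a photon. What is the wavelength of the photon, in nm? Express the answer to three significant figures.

E_1 = h²/(8m_eL²) = 3.918×10^-20 J, so ΔE = (4² − 3²)E_1 = 2.743×10^-19 J.
λ = hc/ΔE = (6.626×10^-34·2.998×10^8)/2.743×10^-19 = 7.24×10^-7 m = 724 nm.

λ = 724 nm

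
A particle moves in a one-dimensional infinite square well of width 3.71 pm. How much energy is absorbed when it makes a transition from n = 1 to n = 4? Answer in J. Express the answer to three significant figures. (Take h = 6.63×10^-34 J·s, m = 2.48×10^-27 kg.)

E_1 = h²/(8mL²) = 1.610×10^-18 J.
|ΔE| = |1² − 4²|·E_1 = 15·1.610×10^-18 J = 2.41×10^-17 J.

|ΔE| = 2.41×10^-17 J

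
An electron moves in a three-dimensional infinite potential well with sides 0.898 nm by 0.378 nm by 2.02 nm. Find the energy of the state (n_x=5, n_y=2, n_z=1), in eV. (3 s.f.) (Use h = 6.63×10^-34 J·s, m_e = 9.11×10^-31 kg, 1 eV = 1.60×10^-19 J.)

E = 22.3 eV

For a 3D rectangular well E = (h²/8m_e)·Σ n_i²/L_i² = (6.63×10^-34)²/(8·9.11×10^-31) · [5²/(0.898 nm)² + 2²/(0.378 nm)² + 1²/(2.02 nm)²].
Evaluating gives E = 3.573×10^-18 J = 22.3 eV.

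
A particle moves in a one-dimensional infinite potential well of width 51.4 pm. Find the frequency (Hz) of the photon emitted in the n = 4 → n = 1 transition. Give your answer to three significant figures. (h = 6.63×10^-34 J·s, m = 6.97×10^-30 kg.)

E_1 = h²/(8mL²) = 2.984×10^-18 J and ΔE = (4² − 1²)E_1 = 4.476×10^-17 J.
f = ΔE/h = 4.476×10^-17/6.63×10^-34 = 6.75×10^16 Hz.

f = 6.75×10^16 Hz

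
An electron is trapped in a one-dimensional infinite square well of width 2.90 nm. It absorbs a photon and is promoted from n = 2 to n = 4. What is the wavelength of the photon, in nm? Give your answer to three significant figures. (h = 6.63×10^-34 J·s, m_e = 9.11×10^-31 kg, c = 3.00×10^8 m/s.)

E_1 = h²/(8m_eL²) = 7.172×10^-21 J, so ΔE = (4² − 2²)E_1 = 8.606×10^-20 J.
λ = hc/ΔE = (6.63×10^-34·3.00×10^8)/8.606×10^-20 = 2.31×10^-6 m = 2.31×10^3 nm.

λ = 2.31×10^3 nm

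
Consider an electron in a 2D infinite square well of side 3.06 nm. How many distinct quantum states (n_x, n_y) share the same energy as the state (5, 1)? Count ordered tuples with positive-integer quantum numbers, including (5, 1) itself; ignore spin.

degeneracy = 2

The level has n_x² + n_y² = 26. The ordered positive-integer solutions are (1, 5), (5, 1).
That gives 2 states.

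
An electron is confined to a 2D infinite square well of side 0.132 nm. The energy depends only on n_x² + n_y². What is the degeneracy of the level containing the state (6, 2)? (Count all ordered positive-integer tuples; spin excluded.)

degeneracy = 2

The level has n_x² + n_y² = 40. The ordered positive-integer solutions are (2, 6), (6, 2).
That gives 2 states.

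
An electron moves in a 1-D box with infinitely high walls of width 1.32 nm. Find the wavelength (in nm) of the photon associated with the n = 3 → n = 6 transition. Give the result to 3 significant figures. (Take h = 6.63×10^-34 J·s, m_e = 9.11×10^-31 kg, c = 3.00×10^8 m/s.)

E_1 = h²/(8m_eL²) = 3.462×10^-20 J, so ΔE = (6² − 3²)E_1 = 9.347×10^-19 J.
λ = hc/ΔE = (6.63×10^-34·3.00×10^8)/9.347×10^-19 = 2.13×10^-7 m = 213 nm.

λ = 213 nm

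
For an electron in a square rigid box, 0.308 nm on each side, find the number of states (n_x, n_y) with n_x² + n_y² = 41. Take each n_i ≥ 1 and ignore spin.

degeneracy = 2

The level has n_x² + n_y² = 41. The ordered positive-integer solutions are (4, 5), (5, 4).
That gives 2 states.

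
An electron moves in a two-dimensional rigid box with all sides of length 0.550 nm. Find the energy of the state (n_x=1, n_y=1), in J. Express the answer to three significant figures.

E = 3.98×10^-19 J

For a 2D rectangular well E = (h²/8m_e)·Σ n_i²/L_i² = (6.626×10^-34)²/(8·9.109×10^-31) · [1²/(0.550 nm)² + 1²/(0.550 nm)²].
Evaluating gives E = 3.98×10^-19 J.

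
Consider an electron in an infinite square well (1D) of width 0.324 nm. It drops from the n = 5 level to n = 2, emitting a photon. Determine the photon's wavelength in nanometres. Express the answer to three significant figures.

E_1 = h²/(8m_eL²) = 5.739×10^-19 J, so ΔE = (5² − 2²)E_1 = 1.205×10^-17 J.
λ = hc/ΔE = (6.626×10^-34·2.998×10^8)/1.205×10^-17 = 1.65×10^-8 m = 16.5 nm.

λ = 16.5 nm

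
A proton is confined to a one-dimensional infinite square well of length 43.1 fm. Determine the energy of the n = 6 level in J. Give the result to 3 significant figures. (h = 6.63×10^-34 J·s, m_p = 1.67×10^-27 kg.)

E_6 = 6.38×10^-13 J

For an infinite well E_n = n²h²/(8m_pL²), so E_1 = h²/(8m_pL²) = (6.63×10^-34)²/(8·1.67×10^-27·(4.31×10^-14 m)²) = 1.771×10^-14 J.
Then E_6 = 6²·E_1 = 36·1.771×10^-14 J = 6.38×10^-13 J.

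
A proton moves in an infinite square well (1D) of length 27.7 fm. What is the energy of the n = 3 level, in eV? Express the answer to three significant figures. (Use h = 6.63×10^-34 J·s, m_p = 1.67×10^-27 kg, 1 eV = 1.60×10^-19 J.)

E_3 = 2.41×10^6 eV

For an infinite well E_n = n²h²/(8m_pL²), so E_1 = h²/(8m_pL²) = (6.63×10^-34)²/(8·1.67×10^-27·(2.77×10^-14 m)²) = 4.288×10^-14 J.
Then E_3 = 3²·E_1 = 9·4.288×10^-14 J = 3.859×10^-13 J.
Converting, E_3 = 3.859×10^-13 J / (1.60×10^-19 J/eV) = 2.41×10^6 eV.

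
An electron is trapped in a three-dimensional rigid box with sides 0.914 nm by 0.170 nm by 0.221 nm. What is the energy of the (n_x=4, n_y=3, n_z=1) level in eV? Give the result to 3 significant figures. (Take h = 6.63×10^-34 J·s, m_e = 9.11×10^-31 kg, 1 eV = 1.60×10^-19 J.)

E = 132 eV

For a 3D rectangular well E = (h²/8m_e)·Σ n_i²/L_i² = (6.63×10^-34)²/(8·9.11×10^-31) · [4²/(0.914 nm)² + 3²/(0.170 nm)² + 1²/(0.221 nm)²].
Evaluating gives E = 2.117×10^-17 J = 132 eV.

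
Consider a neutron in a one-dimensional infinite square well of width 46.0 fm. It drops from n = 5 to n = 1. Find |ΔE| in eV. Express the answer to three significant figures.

|ΔE| = 2.32×10^6 eV

E_1 = h²/(8m_nL²) = 1.548×10^-14 J.
|ΔE| = |5² − 1²|·E_1 = 24·1.548×10^-14 J = 3.715×10^-13 J = 2.32×10^6 eV.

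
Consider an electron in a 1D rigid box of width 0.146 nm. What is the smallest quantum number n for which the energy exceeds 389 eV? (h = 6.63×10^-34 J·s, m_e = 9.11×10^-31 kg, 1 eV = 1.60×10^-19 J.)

E_1 = h²/(8m_eL²) = 2.830×10^-18 J = 17.69 eV.
Need n² > 389/17.69 = 21.99, i.e. n > 4.689.
The smallest integer satisfying this is n = 5.

n = 5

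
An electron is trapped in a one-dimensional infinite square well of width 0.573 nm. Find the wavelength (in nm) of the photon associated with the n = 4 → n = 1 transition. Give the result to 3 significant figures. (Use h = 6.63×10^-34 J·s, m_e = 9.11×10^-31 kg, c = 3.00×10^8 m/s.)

λ = 72.2 nm

E_1 = h²/(8m_eL²) = 1.837×10^-19 J, so ΔE = (4² − 1²)E_1 = 2.756×10^-18 J.
λ = hc/ΔE = (6.63×10^-34·3.00×10^8)/2.756×10^-18 = 7.22×10^-8 m = 72.2 nm.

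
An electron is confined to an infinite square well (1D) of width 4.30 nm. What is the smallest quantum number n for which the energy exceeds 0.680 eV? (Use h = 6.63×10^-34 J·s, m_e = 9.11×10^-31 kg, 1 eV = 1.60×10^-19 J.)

n = 6

E_1 = h²/(8m_eL²) = 3.262×10^-21 J = 0.02039 eV.
Need n² > 0.680/0.02039 = 33.35, i.e. n > 5.775.
The smallest integer satisfying this is n = 6.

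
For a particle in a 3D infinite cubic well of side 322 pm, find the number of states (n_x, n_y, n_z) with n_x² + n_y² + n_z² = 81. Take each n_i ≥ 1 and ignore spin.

The level has n_x² + n_y² + n_z² = 81. The ordered positive-integer solutions are (1, 4, 8), (1, 8, 4), (3, 6, 6), (4, 1, 8), (4, 4, 7), (4, 7, 4), (4, 8, 1), (6, 3, 6), (6, 6, 3), (7, 4, 4), (8, 1, 4), (8, 4, 1).
That gives 12 states.

degeneracy = 12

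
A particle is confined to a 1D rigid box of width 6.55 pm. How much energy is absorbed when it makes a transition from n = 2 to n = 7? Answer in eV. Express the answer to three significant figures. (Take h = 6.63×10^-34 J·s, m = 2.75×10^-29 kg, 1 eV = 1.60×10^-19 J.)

E_1 = h²/(8mL²) = 4.657×10^-17 J.
|ΔE| = |2² − 7²|·E_1 = 45·4.657×10^-17 J = 2.096×10^-15 J = 1.31×10^4 eV.

|ΔE| = 1.31×10^4 eV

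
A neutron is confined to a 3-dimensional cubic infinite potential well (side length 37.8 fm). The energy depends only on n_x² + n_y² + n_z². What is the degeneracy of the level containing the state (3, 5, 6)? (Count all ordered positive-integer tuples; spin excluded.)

degeneracy = 6

The level has n_x² + n_y² + n_z² = 70. The ordered positive-integer solutions are (3, 5, 6), (3, 6, 5), (5, 3, 6), (5, 6, 3), (6, 3, 5), (6, 5, 3).
That gives 6 states.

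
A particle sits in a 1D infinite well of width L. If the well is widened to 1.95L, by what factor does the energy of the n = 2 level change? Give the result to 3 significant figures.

E_n ∝ 1/L², so the energy scales by 1/1.95² = 0.263.

0.263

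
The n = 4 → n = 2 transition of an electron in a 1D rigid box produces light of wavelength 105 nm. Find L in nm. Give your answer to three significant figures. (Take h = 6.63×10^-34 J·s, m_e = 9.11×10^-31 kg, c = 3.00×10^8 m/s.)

L = 0.618 nm

The photon carries ΔE = hc/λ = 6.63×10^-34·3.00×10^8/1.05×10^-7 m = 1.894×10^-18 J.
Since ΔE = (4² − 2²)E_1, E_1 = 1.578×10^-19 J, and L = h/√(8m_eE_1) = 6.18×10^-10 m = 0.618 nm.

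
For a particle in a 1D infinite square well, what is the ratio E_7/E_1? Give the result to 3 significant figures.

E_n ∝ n², so E_7/E_1 = 7²/1² = 49/1 = 49.0.

49.0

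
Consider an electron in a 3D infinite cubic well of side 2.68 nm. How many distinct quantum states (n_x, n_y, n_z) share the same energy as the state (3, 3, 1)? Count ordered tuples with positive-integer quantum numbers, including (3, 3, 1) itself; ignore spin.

degeneracy = 3

The level has n_x² + n_y² + n_z² = 19. The ordered positive-integer solutions are (1, 3, 3), (3, 1, 3), (3, 3, 1).
That gives 3 states.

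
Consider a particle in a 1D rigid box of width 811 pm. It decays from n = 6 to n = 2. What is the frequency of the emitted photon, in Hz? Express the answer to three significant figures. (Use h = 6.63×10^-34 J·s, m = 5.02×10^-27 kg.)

E_1 = h²/(8mL²) = 1.664×10^-23 J and ΔE = (6² − 2²)E_1 = 5.325×10^-22 J.
f = ΔE/h = 5.325×10^-22/6.63×10^-34 = 8.03×10^11 Hz.

f = 8.03×10^11 Hz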